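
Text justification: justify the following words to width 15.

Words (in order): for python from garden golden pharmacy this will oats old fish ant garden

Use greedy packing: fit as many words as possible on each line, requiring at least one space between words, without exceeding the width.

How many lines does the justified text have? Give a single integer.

Line 1: ['for', 'python', 'from'] (min_width=15, slack=0)
Line 2: ['garden', 'golden'] (min_width=13, slack=2)
Line 3: ['pharmacy', 'this'] (min_width=13, slack=2)
Line 4: ['will', 'oats', 'old'] (min_width=13, slack=2)
Line 5: ['fish', 'ant', 'garden'] (min_width=15, slack=0)
Total lines: 5

Answer: 5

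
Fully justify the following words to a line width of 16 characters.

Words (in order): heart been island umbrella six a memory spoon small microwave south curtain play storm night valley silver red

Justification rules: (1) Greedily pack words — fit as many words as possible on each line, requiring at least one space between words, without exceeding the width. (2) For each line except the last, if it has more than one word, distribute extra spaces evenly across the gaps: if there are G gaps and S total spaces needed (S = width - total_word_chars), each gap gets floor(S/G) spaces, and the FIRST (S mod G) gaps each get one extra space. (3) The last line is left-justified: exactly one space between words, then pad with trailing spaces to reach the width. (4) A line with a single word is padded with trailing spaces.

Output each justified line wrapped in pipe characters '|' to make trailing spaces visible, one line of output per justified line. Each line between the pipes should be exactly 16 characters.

Line 1: ['heart', 'been'] (min_width=10, slack=6)
Line 2: ['island', 'umbrella'] (min_width=15, slack=1)
Line 3: ['six', 'a', 'memory'] (min_width=12, slack=4)
Line 4: ['spoon', 'small'] (min_width=11, slack=5)
Line 5: ['microwave', 'south'] (min_width=15, slack=1)
Line 6: ['curtain', 'play'] (min_width=12, slack=4)
Line 7: ['storm', 'night'] (min_width=11, slack=5)
Line 8: ['valley', 'silver'] (min_width=13, slack=3)
Line 9: ['red'] (min_width=3, slack=13)

Answer: |heart       been|
|island  umbrella|
|six   a   memory|
|spoon      small|
|microwave  south|
|curtain     play|
|storm      night|
|valley    silver|
|red             |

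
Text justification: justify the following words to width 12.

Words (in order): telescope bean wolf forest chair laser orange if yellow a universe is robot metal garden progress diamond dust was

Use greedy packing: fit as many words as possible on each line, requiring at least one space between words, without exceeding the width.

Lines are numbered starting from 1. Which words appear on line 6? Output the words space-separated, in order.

Answer: universe is

Derivation:
Line 1: ['telescope'] (min_width=9, slack=3)
Line 2: ['bean', 'wolf'] (min_width=9, slack=3)
Line 3: ['forest', 'chair'] (min_width=12, slack=0)
Line 4: ['laser', 'orange'] (min_width=12, slack=0)
Line 5: ['if', 'yellow', 'a'] (min_width=11, slack=1)
Line 6: ['universe', 'is'] (min_width=11, slack=1)
Line 7: ['robot', 'metal'] (min_width=11, slack=1)
Line 8: ['garden'] (min_width=6, slack=6)
Line 9: ['progress'] (min_width=8, slack=4)
Line 10: ['diamond', 'dust'] (min_width=12, slack=0)
Line 11: ['was'] (min_width=3, slack=9)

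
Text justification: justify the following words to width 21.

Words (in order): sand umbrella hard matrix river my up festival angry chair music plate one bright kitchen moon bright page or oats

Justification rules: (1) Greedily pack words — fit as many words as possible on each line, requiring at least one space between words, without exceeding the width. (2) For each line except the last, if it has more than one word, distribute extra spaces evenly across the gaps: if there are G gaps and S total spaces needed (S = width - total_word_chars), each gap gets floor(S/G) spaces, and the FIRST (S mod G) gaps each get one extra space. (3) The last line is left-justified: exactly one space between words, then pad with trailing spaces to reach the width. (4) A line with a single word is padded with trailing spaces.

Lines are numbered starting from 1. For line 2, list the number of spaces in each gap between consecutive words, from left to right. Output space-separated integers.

Line 1: ['sand', 'umbrella', 'hard'] (min_width=18, slack=3)
Line 2: ['matrix', 'river', 'my', 'up'] (min_width=18, slack=3)
Line 3: ['festival', 'angry', 'chair'] (min_width=20, slack=1)
Line 4: ['music', 'plate', 'one'] (min_width=15, slack=6)
Line 5: ['bright', 'kitchen', 'moon'] (min_width=19, slack=2)
Line 6: ['bright', 'page', 'or', 'oats'] (min_width=19, slack=2)

Answer: 2 2 2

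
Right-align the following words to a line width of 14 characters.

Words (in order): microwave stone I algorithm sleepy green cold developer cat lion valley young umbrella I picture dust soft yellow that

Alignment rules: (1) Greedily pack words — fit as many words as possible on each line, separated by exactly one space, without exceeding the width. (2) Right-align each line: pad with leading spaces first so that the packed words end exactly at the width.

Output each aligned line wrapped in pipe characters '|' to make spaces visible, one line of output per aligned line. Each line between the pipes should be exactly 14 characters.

Line 1: ['microwave'] (min_width=9, slack=5)
Line 2: ['stone', 'I'] (min_width=7, slack=7)
Line 3: ['algorithm'] (min_width=9, slack=5)
Line 4: ['sleepy', 'green'] (min_width=12, slack=2)
Line 5: ['cold', 'developer'] (min_width=14, slack=0)
Line 6: ['cat', 'lion'] (min_width=8, slack=6)
Line 7: ['valley', 'young'] (min_width=12, slack=2)
Line 8: ['umbrella', 'I'] (min_width=10, slack=4)
Line 9: ['picture', 'dust'] (min_width=12, slack=2)
Line 10: ['soft', 'yellow'] (min_width=11, slack=3)
Line 11: ['that'] (min_width=4, slack=10)

Answer: |     microwave|
|       stone I|
|     algorithm|
|  sleepy green|
|cold developer|
|      cat lion|
|  valley young|
|    umbrella I|
|  picture dust|
|   soft yellow|
|          that|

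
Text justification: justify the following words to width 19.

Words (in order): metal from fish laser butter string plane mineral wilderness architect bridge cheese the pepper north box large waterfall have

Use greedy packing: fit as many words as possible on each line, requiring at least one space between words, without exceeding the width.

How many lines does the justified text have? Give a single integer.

Line 1: ['metal', 'from', 'fish'] (min_width=15, slack=4)
Line 2: ['laser', 'butter', 'string'] (min_width=19, slack=0)
Line 3: ['plane', 'mineral'] (min_width=13, slack=6)
Line 4: ['wilderness'] (min_width=10, slack=9)
Line 5: ['architect', 'bridge'] (min_width=16, slack=3)
Line 6: ['cheese', 'the', 'pepper'] (min_width=17, slack=2)
Line 7: ['north', 'box', 'large'] (min_width=15, slack=4)
Line 8: ['waterfall', 'have'] (min_width=14, slack=5)
Total lines: 8

Answer: 8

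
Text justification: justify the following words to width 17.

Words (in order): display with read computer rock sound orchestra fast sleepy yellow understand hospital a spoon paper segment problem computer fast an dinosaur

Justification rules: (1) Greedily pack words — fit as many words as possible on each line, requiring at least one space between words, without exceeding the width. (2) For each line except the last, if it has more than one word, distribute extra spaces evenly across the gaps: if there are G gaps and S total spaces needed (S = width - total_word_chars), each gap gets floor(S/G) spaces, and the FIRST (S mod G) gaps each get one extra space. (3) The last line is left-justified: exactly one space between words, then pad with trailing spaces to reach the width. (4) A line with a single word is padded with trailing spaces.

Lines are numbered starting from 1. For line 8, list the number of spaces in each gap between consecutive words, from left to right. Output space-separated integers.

Answer: 2

Derivation:
Line 1: ['display', 'with', 'read'] (min_width=17, slack=0)
Line 2: ['computer', 'rock'] (min_width=13, slack=4)
Line 3: ['sound', 'orchestra'] (min_width=15, slack=2)
Line 4: ['fast', 'sleepy'] (min_width=11, slack=6)
Line 5: ['yellow', 'understand'] (min_width=17, slack=0)
Line 6: ['hospital', 'a', 'spoon'] (min_width=16, slack=1)
Line 7: ['paper', 'segment'] (min_width=13, slack=4)
Line 8: ['problem', 'computer'] (min_width=16, slack=1)
Line 9: ['fast', 'an', 'dinosaur'] (min_width=16, slack=1)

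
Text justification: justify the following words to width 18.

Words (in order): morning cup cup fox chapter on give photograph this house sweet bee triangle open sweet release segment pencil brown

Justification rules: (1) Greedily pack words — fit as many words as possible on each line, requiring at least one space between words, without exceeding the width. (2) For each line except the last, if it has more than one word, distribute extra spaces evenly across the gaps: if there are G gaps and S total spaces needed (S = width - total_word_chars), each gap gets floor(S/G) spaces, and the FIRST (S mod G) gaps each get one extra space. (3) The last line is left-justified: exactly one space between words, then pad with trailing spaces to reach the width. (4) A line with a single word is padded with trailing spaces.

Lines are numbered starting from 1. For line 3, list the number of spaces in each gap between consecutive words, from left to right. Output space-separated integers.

Line 1: ['morning', 'cup', 'cup'] (min_width=15, slack=3)
Line 2: ['fox', 'chapter', 'on'] (min_width=14, slack=4)
Line 3: ['give', 'photograph'] (min_width=15, slack=3)
Line 4: ['this', 'house', 'sweet'] (min_width=16, slack=2)
Line 5: ['bee', 'triangle', 'open'] (min_width=17, slack=1)
Line 6: ['sweet', 'release'] (min_width=13, slack=5)
Line 7: ['segment', 'pencil'] (min_width=14, slack=4)
Line 8: ['brown'] (min_width=5, slack=13)

Answer: 4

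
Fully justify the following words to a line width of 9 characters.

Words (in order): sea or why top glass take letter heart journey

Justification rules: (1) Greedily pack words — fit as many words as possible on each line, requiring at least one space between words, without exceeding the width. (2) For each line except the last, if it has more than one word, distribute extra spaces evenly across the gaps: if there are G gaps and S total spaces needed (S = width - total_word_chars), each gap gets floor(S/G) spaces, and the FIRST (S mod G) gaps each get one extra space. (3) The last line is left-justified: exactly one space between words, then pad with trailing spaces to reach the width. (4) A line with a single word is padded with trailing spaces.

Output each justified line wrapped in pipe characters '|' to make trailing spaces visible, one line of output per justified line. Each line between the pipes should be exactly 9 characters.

Answer: |sea    or|
|why   top|
|glass    |
|take     |
|letter   |
|heart    |
|journey  |

Derivation:
Line 1: ['sea', 'or'] (min_width=6, slack=3)
Line 2: ['why', 'top'] (min_width=7, slack=2)
Line 3: ['glass'] (min_width=5, slack=4)
Line 4: ['take'] (min_width=4, slack=5)
Line 5: ['letter'] (min_width=6, slack=3)
Line 6: ['heart'] (min_width=5, slack=4)
Line 7: ['journey'] (min_width=7, slack=2)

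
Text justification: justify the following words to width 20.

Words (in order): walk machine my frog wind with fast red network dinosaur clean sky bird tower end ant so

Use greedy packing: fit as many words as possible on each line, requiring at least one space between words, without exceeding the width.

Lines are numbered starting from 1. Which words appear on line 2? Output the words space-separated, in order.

Answer: wind with fast red

Derivation:
Line 1: ['walk', 'machine', 'my', 'frog'] (min_width=20, slack=0)
Line 2: ['wind', 'with', 'fast', 'red'] (min_width=18, slack=2)
Line 3: ['network', 'dinosaur'] (min_width=16, slack=4)
Line 4: ['clean', 'sky', 'bird', 'tower'] (min_width=20, slack=0)
Line 5: ['end', 'ant', 'so'] (min_width=10, slack=10)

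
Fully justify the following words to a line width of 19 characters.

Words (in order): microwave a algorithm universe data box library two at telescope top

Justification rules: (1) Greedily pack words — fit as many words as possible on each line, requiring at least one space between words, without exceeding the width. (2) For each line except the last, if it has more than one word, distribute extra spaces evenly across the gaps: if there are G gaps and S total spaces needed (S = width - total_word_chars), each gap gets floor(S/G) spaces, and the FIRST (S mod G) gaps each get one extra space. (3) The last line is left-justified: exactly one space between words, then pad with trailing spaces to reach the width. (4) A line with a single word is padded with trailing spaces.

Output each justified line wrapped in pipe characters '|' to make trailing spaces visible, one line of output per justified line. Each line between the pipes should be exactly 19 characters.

Line 1: ['microwave', 'a'] (min_width=11, slack=8)
Line 2: ['algorithm', 'universe'] (min_width=18, slack=1)
Line 3: ['data', 'box', 'library'] (min_width=16, slack=3)
Line 4: ['two', 'at', 'telescope'] (min_width=16, slack=3)
Line 5: ['top'] (min_width=3, slack=16)

Answer: |microwave         a|
|algorithm  universe|
|data   box  library|
|two   at  telescope|
|top                |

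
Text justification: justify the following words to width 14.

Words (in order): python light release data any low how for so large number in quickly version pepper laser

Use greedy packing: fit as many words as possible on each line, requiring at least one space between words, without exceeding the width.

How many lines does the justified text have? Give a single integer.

Answer: 8

Derivation:
Line 1: ['python', 'light'] (min_width=12, slack=2)
Line 2: ['release', 'data'] (min_width=12, slack=2)
Line 3: ['any', 'low', 'how'] (min_width=11, slack=3)
Line 4: ['for', 'so', 'large'] (min_width=12, slack=2)
Line 5: ['number', 'in'] (min_width=9, slack=5)
Line 6: ['quickly'] (min_width=7, slack=7)
Line 7: ['version', 'pepper'] (min_width=14, slack=0)
Line 8: ['laser'] (min_width=5, slack=9)
Total lines: 8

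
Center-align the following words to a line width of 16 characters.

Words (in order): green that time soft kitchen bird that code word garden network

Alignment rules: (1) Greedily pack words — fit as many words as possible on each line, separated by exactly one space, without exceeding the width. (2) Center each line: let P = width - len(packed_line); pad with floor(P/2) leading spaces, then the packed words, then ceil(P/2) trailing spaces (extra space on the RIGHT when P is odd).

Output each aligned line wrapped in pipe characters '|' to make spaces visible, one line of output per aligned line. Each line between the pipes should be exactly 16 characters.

Line 1: ['green', 'that', 'time'] (min_width=15, slack=1)
Line 2: ['soft', 'kitchen'] (min_width=12, slack=4)
Line 3: ['bird', 'that', 'code'] (min_width=14, slack=2)
Line 4: ['word', 'garden'] (min_width=11, slack=5)
Line 5: ['network'] (min_width=7, slack=9)

Answer: |green that time |
|  soft kitchen  |
| bird that code |
|  word garden   |
|    network     |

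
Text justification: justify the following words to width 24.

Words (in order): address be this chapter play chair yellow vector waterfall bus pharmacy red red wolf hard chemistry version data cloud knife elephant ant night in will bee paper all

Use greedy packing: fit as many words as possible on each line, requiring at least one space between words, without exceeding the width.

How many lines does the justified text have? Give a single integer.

Answer: 8

Derivation:
Line 1: ['address', 'be', 'this', 'chapter'] (min_width=23, slack=1)
Line 2: ['play', 'chair', 'yellow', 'vector'] (min_width=24, slack=0)
Line 3: ['waterfall', 'bus', 'pharmacy'] (min_width=22, slack=2)
Line 4: ['red', 'red', 'wolf', 'hard'] (min_width=17, slack=7)
Line 5: ['chemistry', 'version', 'data'] (min_width=22, slack=2)
Line 6: ['cloud', 'knife', 'elephant', 'ant'] (min_width=24, slack=0)
Line 7: ['night', 'in', 'will', 'bee', 'paper'] (min_width=23, slack=1)
Line 8: ['all'] (min_width=3, slack=21)
Total lines: 8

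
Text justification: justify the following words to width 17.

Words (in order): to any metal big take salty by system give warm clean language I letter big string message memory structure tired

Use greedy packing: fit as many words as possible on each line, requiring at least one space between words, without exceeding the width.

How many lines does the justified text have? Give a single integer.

Answer: 7

Derivation:
Line 1: ['to', 'any', 'metal', 'big'] (min_width=16, slack=1)
Line 2: ['take', 'salty', 'by'] (min_width=13, slack=4)
Line 3: ['system', 'give', 'warm'] (min_width=16, slack=1)
Line 4: ['clean', 'language', 'I'] (min_width=16, slack=1)
Line 5: ['letter', 'big', 'string'] (min_width=17, slack=0)
Line 6: ['message', 'memory'] (min_width=14, slack=3)
Line 7: ['structure', 'tired'] (min_width=15, slack=2)
Total lines: 7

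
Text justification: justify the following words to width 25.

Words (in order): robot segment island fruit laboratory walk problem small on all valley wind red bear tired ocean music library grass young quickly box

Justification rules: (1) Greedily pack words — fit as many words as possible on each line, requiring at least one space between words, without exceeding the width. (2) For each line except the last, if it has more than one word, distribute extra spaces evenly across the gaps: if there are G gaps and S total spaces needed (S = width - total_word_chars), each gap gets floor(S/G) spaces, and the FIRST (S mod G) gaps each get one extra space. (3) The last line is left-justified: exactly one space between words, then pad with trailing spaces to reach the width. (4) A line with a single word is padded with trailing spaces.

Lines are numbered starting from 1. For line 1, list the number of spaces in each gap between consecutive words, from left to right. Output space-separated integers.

Line 1: ['robot', 'segment', 'island'] (min_width=20, slack=5)
Line 2: ['fruit', 'laboratory', 'walk'] (min_width=21, slack=4)
Line 3: ['problem', 'small', 'on', 'all'] (min_width=20, slack=5)
Line 4: ['valley', 'wind', 'red', 'bear'] (min_width=20, slack=5)
Line 5: ['tired', 'ocean', 'music', 'library'] (min_width=25, slack=0)
Line 6: ['grass', 'young', 'quickly', 'box'] (min_width=23, slack=2)

Answer: 4 3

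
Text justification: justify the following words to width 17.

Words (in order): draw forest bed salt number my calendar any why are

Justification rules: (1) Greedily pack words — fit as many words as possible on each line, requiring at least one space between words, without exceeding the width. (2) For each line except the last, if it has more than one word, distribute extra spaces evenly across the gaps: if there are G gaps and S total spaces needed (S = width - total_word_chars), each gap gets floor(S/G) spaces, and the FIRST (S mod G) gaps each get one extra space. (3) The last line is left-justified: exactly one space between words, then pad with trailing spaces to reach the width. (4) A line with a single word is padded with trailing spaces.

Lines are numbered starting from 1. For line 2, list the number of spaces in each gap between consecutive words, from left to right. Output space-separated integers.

Line 1: ['draw', 'forest', 'bed'] (min_width=15, slack=2)
Line 2: ['salt', 'number', 'my'] (min_width=14, slack=3)
Line 3: ['calendar', 'any', 'why'] (min_width=16, slack=1)
Line 4: ['are'] (min_width=3, slack=14)

Answer: 3 2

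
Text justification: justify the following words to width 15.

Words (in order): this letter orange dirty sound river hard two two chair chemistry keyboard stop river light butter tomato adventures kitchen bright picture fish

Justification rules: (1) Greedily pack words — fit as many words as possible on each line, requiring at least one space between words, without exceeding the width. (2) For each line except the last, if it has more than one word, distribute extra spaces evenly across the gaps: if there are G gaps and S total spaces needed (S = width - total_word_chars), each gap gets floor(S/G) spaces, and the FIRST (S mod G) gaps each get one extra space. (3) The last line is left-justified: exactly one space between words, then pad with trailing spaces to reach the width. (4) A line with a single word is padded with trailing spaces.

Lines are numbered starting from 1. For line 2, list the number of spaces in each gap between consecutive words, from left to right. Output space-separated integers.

Answer: 4

Derivation:
Line 1: ['this', 'letter'] (min_width=11, slack=4)
Line 2: ['orange', 'dirty'] (min_width=12, slack=3)
Line 3: ['sound', 'river'] (min_width=11, slack=4)
Line 4: ['hard', 'two', 'two'] (min_width=12, slack=3)
Line 5: ['chair', 'chemistry'] (min_width=15, slack=0)
Line 6: ['keyboard', 'stop'] (min_width=13, slack=2)
Line 7: ['river', 'light'] (min_width=11, slack=4)
Line 8: ['butter', 'tomato'] (min_width=13, slack=2)
Line 9: ['adventures'] (min_width=10, slack=5)
Line 10: ['kitchen', 'bright'] (min_width=14, slack=1)
Line 11: ['picture', 'fish'] (min_width=12, slack=3)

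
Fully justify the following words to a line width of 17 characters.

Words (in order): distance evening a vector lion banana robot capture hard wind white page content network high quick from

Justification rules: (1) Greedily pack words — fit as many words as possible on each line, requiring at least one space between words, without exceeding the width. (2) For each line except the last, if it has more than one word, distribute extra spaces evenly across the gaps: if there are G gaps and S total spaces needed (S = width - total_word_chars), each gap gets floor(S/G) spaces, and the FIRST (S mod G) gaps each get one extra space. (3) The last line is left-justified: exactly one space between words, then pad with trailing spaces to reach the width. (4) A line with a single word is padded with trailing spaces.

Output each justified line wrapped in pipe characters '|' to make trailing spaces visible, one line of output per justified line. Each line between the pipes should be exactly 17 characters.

Line 1: ['distance', 'evening'] (min_width=16, slack=1)
Line 2: ['a', 'vector', 'lion'] (min_width=13, slack=4)
Line 3: ['banana', 'robot'] (min_width=12, slack=5)
Line 4: ['capture', 'hard', 'wind'] (min_width=17, slack=0)
Line 5: ['white', 'page'] (min_width=10, slack=7)
Line 6: ['content', 'network'] (min_width=15, slack=2)
Line 7: ['high', 'quick', 'from'] (min_width=15, slack=2)

Answer: |distance  evening|
|a   vector   lion|
|banana      robot|
|capture hard wind|
|white        page|
|content   network|
|high quick from  |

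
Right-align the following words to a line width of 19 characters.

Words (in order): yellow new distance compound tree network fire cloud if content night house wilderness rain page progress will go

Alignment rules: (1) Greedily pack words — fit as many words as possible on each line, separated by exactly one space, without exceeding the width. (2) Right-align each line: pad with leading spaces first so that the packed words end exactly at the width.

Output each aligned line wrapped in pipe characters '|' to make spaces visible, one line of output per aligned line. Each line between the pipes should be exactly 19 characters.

Line 1: ['yellow', 'new', 'distance'] (min_width=19, slack=0)
Line 2: ['compound', 'tree'] (min_width=13, slack=6)
Line 3: ['network', 'fire', 'cloud'] (min_width=18, slack=1)
Line 4: ['if', 'content', 'night'] (min_width=16, slack=3)
Line 5: ['house', 'wilderness'] (min_width=16, slack=3)
Line 6: ['rain', 'page', 'progress'] (min_width=18, slack=1)
Line 7: ['will', 'go'] (min_width=7, slack=12)

Answer: |yellow new distance|
|      compound tree|
| network fire cloud|
|   if content night|
|   house wilderness|
| rain page progress|
|            will go|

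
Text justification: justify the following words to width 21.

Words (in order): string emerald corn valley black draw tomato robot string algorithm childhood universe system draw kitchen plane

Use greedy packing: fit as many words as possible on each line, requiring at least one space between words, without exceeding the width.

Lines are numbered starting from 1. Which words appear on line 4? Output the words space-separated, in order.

Answer: algorithm childhood

Derivation:
Line 1: ['string', 'emerald', 'corn'] (min_width=19, slack=2)
Line 2: ['valley', 'black', 'draw'] (min_width=17, slack=4)
Line 3: ['tomato', 'robot', 'string'] (min_width=19, slack=2)
Line 4: ['algorithm', 'childhood'] (min_width=19, slack=2)
Line 5: ['universe', 'system', 'draw'] (min_width=20, slack=1)
Line 6: ['kitchen', 'plane'] (min_width=13, slack=8)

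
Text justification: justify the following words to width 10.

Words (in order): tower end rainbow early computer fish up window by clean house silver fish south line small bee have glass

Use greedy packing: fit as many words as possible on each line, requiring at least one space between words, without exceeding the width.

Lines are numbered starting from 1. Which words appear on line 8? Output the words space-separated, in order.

Line 1: ['tower', 'end'] (min_width=9, slack=1)
Line 2: ['rainbow'] (min_width=7, slack=3)
Line 3: ['early'] (min_width=5, slack=5)
Line 4: ['computer'] (min_width=8, slack=2)
Line 5: ['fish', 'up'] (min_width=7, slack=3)
Line 6: ['window', 'by'] (min_width=9, slack=1)
Line 7: ['clean'] (min_width=5, slack=5)
Line 8: ['house'] (min_width=5, slack=5)
Line 9: ['silver'] (min_width=6, slack=4)
Line 10: ['fish', 'south'] (min_width=10, slack=0)
Line 11: ['line', 'small'] (min_width=10, slack=0)
Line 12: ['bee', 'have'] (min_width=8, slack=2)
Line 13: ['glass'] (min_width=5, slack=5)

Answer: house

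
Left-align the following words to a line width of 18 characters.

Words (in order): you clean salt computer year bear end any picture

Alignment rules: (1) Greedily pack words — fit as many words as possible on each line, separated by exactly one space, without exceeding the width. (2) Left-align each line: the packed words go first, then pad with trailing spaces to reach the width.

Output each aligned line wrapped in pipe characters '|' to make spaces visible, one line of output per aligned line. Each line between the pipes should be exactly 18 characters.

Line 1: ['you', 'clean', 'salt'] (min_width=14, slack=4)
Line 2: ['computer', 'year', 'bear'] (min_width=18, slack=0)
Line 3: ['end', 'any', 'picture'] (min_width=15, slack=3)

Answer: |you clean salt    |
|computer year bear|
|end any picture   |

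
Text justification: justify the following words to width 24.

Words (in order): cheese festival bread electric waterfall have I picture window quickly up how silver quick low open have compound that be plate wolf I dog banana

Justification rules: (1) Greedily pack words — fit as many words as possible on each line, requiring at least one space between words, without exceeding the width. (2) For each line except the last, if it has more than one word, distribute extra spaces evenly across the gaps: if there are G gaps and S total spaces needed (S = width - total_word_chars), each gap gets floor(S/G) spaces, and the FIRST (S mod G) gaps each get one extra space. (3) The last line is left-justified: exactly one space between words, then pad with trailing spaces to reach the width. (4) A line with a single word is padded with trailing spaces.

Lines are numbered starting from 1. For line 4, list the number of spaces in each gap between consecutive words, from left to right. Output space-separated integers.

Answer: 2 1 1 1

Derivation:
Line 1: ['cheese', 'festival', 'bread'] (min_width=21, slack=3)
Line 2: ['electric', 'waterfall', 'have'] (min_width=23, slack=1)
Line 3: ['I', 'picture', 'window', 'quickly'] (min_width=24, slack=0)
Line 4: ['up', 'how', 'silver', 'quick', 'low'] (min_width=23, slack=1)
Line 5: ['open', 'have', 'compound', 'that'] (min_width=23, slack=1)
Line 6: ['be', 'plate', 'wolf', 'I', 'dog'] (min_width=19, slack=5)
Line 7: ['banana'] (min_width=6, slack=18)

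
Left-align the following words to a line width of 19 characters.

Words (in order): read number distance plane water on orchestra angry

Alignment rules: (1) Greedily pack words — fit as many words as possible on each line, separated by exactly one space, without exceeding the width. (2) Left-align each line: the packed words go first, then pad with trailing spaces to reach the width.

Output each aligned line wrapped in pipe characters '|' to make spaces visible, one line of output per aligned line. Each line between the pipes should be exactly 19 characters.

Answer: |read number        |
|distance plane     |
|water on orchestra |
|angry              |

Derivation:
Line 1: ['read', 'number'] (min_width=11, slack=8)
Line 2: ['distance', 'plane'] (min_width=14, slack=5)
Line 3: ['water', 'on', 'orchestra'] (min_width=18, slack=1)
Line 4: ['angry'] (min_width=5, slack=14)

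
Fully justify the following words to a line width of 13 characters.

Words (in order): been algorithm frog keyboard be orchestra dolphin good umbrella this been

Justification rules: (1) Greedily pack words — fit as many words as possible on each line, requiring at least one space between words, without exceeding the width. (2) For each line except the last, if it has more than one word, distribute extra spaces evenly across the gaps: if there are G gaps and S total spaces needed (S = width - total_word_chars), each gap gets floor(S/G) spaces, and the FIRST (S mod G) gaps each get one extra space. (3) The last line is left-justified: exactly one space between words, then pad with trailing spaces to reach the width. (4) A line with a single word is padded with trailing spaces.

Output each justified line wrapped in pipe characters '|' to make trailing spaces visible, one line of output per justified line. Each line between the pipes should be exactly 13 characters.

Line 1: ['been'] (min_width=4, slack=9)
Line 2: ['algorithm'] (min_width=9, slack=4)
Line 3: ['frog', 'keyboard'] (min_width=13, slack=0)
Line 4: ['be', 'orchestra'] (min_width=12, slack=1)
Line 5: ['dolphin', 'good'] (min_width=12, slack=1)
Line 6: ['umbrella', 'this'] (min_width=13, slack=0)
Line 7: ['been'] (min_width=4, slack=9)

Answer: |been         |
|algorithm    |
|frog keyboard|
|be  orchestra|
|dolphin  good|
|umbrella this|
|been         |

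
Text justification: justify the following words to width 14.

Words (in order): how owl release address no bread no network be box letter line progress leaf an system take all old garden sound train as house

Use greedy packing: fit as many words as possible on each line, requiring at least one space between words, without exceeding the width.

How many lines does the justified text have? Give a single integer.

Line 1: ['how', 'owl'] (min_width=7, slack=7)
Line 2: ['release'] (min_width=7, slack=7)
Line 3: ['address', 'no'] (min_width=10, slack=4)
Line 4: ['bread', 'no'] (min_width=8, slack=6)
Line 5: ['network', 'be', 'box'] (min_width=14, slack=0)
Line 6: ['letter', 'line'] (min_width=11, slack=3)
Line 7: ['progress', 'leaf'] (min_width=13, slack=1)
Line 8: ['an', 'system', 'take'] (min_width=14, slack=0)
Line 9: ['all', 'old', 'garden'] (min_width=14, slack=0)
Line 10: ['sound', 'train', 'as'] (min_width=14, slack=0)
Line 11: ['house'] (min_width=5, slack=9)
Total lines: 11

Answer: 11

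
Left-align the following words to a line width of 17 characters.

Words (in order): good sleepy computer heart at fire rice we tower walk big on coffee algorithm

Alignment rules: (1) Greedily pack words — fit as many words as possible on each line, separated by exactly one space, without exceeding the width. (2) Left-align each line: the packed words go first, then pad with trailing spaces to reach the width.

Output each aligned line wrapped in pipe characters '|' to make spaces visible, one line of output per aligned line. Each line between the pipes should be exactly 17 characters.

Line 1: ['good', 'sleepy'] (min_width=11, slack=6)
Line 2: ['computer', 'heart', 'at'] (min_width=17, slack=0)
Line 3: ['fire', 'rice', 'we'] (min_width=12, slack=5)
Line 4: ['tower', 'walk', 'big', 'on'] (min_width=17, slack=0)
Line 5: ['coffee', 'algorithm'] (min_width=16, slack=1)

Answer: |good sleepy      |
|computer heart at|
|fire rice we     |
|tower walk big on|
|coffee algorithm |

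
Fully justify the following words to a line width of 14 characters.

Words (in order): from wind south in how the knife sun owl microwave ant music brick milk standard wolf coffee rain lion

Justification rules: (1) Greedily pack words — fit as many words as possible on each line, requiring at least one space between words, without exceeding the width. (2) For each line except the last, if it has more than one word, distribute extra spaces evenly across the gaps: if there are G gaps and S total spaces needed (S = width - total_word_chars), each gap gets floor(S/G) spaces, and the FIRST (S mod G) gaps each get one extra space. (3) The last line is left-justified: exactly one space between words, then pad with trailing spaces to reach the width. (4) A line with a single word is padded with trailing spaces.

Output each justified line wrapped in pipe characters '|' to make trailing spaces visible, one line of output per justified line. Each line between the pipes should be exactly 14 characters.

Line 1: ['from', 'wind'] (min_width=9, slack=5)
Line 2: ['south', 'in', 'how'] (min_width=12, slack=2)
Line 3: ['the', 'knife', 'sun'] (min_width=13, slack=1)
Line 4: ['owl', 'microwave'] (min_width=13, slack=1)
Line 5: ['ant', 'music'] (min_width=9, slack=5)
Line 6: ['brick', 'milk'] (min_width=10, slack=4)
Line 7: ['standard', 'wolf'] (min_width=13, slack=1)
Line 8: ['coffee', 'rain'] (min_width=11, slack=3)
Line 9: ['lion'] (min_width=4, slack=10)

Answer: |from      wind|
|south  in  how|
|the  knife sun|
|owl  microwave|
|ant      music|
|brick     milk|
|standard  wolf|
|coffee    rain|
|lion          |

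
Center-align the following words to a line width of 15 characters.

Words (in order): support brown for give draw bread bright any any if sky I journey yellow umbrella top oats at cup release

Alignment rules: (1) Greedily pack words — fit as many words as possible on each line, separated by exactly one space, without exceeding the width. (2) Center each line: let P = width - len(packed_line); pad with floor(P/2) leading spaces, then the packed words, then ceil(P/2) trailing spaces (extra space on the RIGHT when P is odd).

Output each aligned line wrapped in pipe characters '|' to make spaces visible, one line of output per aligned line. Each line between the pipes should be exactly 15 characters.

Line 1: ['support', 'brown'] (min_width=13, slack=2)
Line 2: ['for', 'give', 'draw'] (min_width=13, slack=2)
Line 3: ['bread', 'bright'] (min_width=12, slack=3)
Line 4: ['any', 'any', 'if', 'sky'] (min_width=14, slack=1)
Line 5: ['I', 'journey'] (min_width=9, slack=6)
Line 6: ['yellow', 'umbrella'] (min_width=15, slack=0)
Line 7: ['top', 'oats', 'at', 'cup'] (min_width=15, slack=0)
Line 8: ['release'] (min_width=7, slack=8)

Answer: | support brown |
| for give draw |
| bread bright  |
|any any if sky |
|   I journey   |
|yellow umbrella|
|top oats at cup|
|    release    |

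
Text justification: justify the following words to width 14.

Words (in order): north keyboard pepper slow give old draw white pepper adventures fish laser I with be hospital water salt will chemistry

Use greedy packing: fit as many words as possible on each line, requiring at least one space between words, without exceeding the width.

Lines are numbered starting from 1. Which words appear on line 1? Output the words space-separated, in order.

Answer: north keyboard

Derivation:
Line 1: ['north', 'keyboard'] (min_width=14, slack=0)
Line 2: ['pepper', 'slow'] (min_width=11, slack=3)
Line 3: ['give', 'old', 'draw'] (min_width=13, slack=1)
Line 4: ['white', 'pepper'] (min_width=12, slack=2)
Line 5: ['adventures'] (min_width=10, slack=4)
Line 6: ['fish', 'laser', 'I'] (min_width=12, slack=2)
Line 7: ['with', 'be'] (min_width=7, slack=7)
Line 8: ['hospital', 'water'] (min_width=14, slack=0)
Line 9: ['salt', 'will'] (min_width=9, slack=5)
Line 10: ['chemistry'] (min_width=9, slack=5)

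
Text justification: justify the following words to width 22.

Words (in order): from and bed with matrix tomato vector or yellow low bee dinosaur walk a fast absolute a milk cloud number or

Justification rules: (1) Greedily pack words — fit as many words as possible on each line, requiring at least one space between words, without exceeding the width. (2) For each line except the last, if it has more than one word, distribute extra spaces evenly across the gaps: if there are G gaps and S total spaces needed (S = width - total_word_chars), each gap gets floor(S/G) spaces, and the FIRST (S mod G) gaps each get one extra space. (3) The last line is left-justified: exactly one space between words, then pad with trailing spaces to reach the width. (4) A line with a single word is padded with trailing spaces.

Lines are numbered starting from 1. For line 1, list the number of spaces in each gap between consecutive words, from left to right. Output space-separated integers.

Line 1: ['from', 'and', 'bed', 'with'] (min_width=17, slack=5)
Line 2: ['matrix', 'tomato', 'vector'] (min_width=20, slack=2)
Line 3: ['or', 'yellow', 'low', 'bee'] (min_width=17, slack=5)
Line 4: ['dinosaur', 'walk', 'a', 'fast'] (min_width=20, slack=2)
Line 5: ['absolute', 'a', 'milk', 'cloud'] (min_width=21, slack=1)
Line 6: ['number', 'or'] (min_width=9, slack=13)

Answer: 3 3 2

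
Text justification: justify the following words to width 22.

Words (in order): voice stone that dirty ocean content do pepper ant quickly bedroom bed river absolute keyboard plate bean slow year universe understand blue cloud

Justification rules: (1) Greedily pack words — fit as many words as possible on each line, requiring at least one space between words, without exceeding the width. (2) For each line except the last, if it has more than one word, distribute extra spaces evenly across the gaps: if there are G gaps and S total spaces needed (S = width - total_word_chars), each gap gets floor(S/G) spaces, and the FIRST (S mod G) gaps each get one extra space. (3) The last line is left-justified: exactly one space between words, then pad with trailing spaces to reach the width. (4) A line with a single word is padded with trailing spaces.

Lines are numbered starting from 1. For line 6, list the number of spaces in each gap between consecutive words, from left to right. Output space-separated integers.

Line 1: ['voice', 'stone', 'that', 'dirty'] (min_width=22, slack=0)
Line 2: ['ocean', 'content', 'do'] (min_width=16, slack=6)
Line 3: ['pepper', 'ant', 'quickly'] (min_width=18, slack=4)
Line 4: ['bedroom', 'bed', 'river'] (min_width=17, slack=5)
Line 5: ['absolute', 'keyboard'] (min_width=17, slack=5)
Line 6: ['plate', 'bean', 'slow', 'year'] (min_width=20, slack=2)
Line 7: ['universe', 'understand'] (min_width=19, slack=3)
Line 8: ['blue', 'cloud'] (min_width=10, slack=12)

Answer: 2 2 1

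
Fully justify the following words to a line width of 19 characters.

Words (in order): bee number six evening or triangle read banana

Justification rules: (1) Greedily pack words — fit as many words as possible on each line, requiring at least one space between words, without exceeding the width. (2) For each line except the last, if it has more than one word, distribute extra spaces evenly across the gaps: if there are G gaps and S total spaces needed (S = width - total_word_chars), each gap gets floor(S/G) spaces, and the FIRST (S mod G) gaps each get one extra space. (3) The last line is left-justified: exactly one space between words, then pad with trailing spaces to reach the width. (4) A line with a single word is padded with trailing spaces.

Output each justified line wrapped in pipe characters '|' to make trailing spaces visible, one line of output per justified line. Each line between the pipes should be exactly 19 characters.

Answer: |bee    number   six|
|evening or triangle|
|read banana        |

Derivation:
Line 1: ['bee', 'number', 'six'] (min_width=14, slack=5)
Line 2: ['evening', 'or', 'triangle'] (min_width=19, slack=0)
Line 3: ['read', 'banana'] (min_width=11, slack=8)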